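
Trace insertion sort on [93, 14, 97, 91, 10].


Initial: [93, 14, 97, 91, 10]
Insert 14: [14, 93, 97, 91, 10]
Insert 97: [14, 93, 97, 91, 10]
Insert 91: [14, 91, 93, 97, 10]
Insert 10: [10, 14, 91, 93, 97]

Sorted: [10, 14, 91, 93, 97]


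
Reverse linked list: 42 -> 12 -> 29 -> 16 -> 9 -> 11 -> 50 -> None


Step 1: curr=42, set curr.next=prev(None) | reversed so far: 42
Step 2: curr=12, set curr.next=prev(42) | reversed so far: 12 -> 42
Step 3: curr=29, set curr.next=prev(12) | reversed so far: 29 -> 12 -> 42
Step 4: curr=16, set curr.next=prev(29) | reversed so far: 16 -> 29 -> 12 -> 42
Step 5: curr=9, set curr.next=prev(16) | reversed so far: 9 -> 16 -> 29 -> 12 -> 42
Step 6: curr=11, set curr.next=prev(9) | reversed so far: 11 -> 9 -> 16 -> 29 -> 12 -> 42
Step 7: curr=50, set curr.next=prev(11) | reversed so far: 50 -> 11 -> 9 -> 16 -> 29 -> 12 -> 42

50 -> 11 -> 9 -> 16 -> 29 -> 12 -> 42 -> None


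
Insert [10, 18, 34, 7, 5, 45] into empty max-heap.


Insert 10: [10]
Insert 18: [18, 10]
Insert 34: [34, 10, 18]
Insert 7: [34, 10, 18, 7]
Insert 5: [34, 10, 18, 7, 5]
Insert 45: [45, 10, 34, 7, 5, 18]

Final heap: [45, 10, 34, 7, 5, 18]


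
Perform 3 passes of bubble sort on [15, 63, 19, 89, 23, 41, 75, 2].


Initial: [15, 63, 19, 89, 23, 41, 75, 2]
Pass 1: [15, 19, 63, 23, 41, 75, 2, 89] (5 swaps)
Pass 2: [15, 19, 23, 41, 63, 2, 75, 89] (3 swaps)
Pass 3: [15, 19, 23, 41, 2, 63, 75, 89] (1 swaps)

After 3 passes: [15, 19, 23, 41, 2, 63, 75, 89]


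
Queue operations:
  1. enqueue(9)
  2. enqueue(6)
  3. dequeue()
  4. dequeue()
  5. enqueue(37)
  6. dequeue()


enqueue(9) -> [9]
enqueue(6) -> [9, 6]
dequeue()->9, [6]
dequeue()->6, []
enqueue(37) -> [37]
dequeue()->37, []

Final queue: []


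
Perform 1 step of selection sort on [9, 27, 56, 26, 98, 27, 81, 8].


Initial: [9, 27, 56, 26, 98, 27, 81, 8]
Step 1: min=8 at 7
  Swap: [8, 27, 56, 26, 98, 27, 81, 9]

After 1 step: [8, 27, 56, 26, 98, 27, 81, 9]


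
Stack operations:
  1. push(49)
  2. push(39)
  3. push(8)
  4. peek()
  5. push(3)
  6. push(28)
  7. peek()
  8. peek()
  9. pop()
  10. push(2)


push(49) -> [49]
push(39) -> [49, 39]
push(8) -> [49, 39, 8]
peek()->8
push(3) -> [49, 39, 8, 3]
push(28) -> [49, 39, 8, 3, 28]
peek()->28
peek()->28
pop()->28, [49, 39, 8, 3]
push(2) -> [49, 39, 8, 3, 2]

Final stack: [49, 39, 8, 3, 2]


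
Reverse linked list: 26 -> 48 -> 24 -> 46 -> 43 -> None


Step 1: curr=26, set curr.next=prev(None) | reversed so far: 26
Step 2: curr=48, set curr.next=prev(26) | reversed so far: 48 -> 26
Step 3: curr=24, set curr.next=prev(48) | reversed so far: 24 -> 48 -> 26
Step 4: curr=46, set curr.next=prev(24) | reversed so far: 46 -> 24 -> 48 -> 26
Step 5: curr=43, set curr.next=prev(46) | reversed so far: 43 -> 46 -> 24 -> 48 -> 26

43 -> 46 -> 24 -> 48 -> 26 -> None


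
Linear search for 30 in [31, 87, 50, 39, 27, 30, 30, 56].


i=0: 31!=30
i=1: 87!=30
i=2: 50!=30
i=3: 39!=30
i=4: 27!=30
i=5: 30==30 found!

Found at 5, 6 comps


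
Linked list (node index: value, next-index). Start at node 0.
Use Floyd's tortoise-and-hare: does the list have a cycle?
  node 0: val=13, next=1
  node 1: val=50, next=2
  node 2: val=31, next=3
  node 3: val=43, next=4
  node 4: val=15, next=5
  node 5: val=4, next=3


Floyd's tortoise (slow, +1) and hare (fast, +2):
  init: slow=0, fast=0
  step 1: slow=1, fast=2
  step 2: slow=2, fast=4
  step 3: slow=3, fast=3
  slow == fast at node 3: cycle detected

Cycle: yes


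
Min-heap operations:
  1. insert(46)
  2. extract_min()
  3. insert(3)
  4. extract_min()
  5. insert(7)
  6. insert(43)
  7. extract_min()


insert(46) -> [46]
extract_min()->46, []
insert(3) -> [3]
extract_min()->3, []
insert(7) -> [7]
insert(43) -> [7, 43]
extract_min()->7, [43]

Final heap: [43]


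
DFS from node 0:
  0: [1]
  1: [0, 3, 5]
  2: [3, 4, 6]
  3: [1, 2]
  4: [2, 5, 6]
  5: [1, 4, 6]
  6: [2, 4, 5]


Visit 0, push [1]
Visit 1, push [5, 3]
Visit 3, push [2]
Visit 2, push [6, 4]
Visit 4, push [6, 5]
Visit 5, push [6]
Visit 6, push []

DFS order: [0, 1, 3, 2, 4, 5, 6]


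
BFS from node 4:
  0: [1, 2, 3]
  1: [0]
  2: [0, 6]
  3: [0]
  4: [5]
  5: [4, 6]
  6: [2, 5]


Visit 4, enqueue [5]
Visit 5, enqueue [6]
Visit 6, enqueue [2]
Visit 2, enqueue [0]
Visit 0, enqueue [1, 3]
Visit 1, enqueue []
Visit 3, enqueue []

BFS order: [4, 5, 6, 2, 0, 1, 3]


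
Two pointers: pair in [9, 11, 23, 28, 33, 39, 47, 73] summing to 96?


lo=0(9)+hi=7(73)=82
lo=1(11)+hi=7(73)=84
lo=2(23)+hi=7(73)=96

Yes: 23+73=96


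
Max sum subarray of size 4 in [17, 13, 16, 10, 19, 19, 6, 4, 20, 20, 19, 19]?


[0:4]: 56
[1:5]: 58
[2:6]: 64
[3:7]: 54
[4:8]: 48
[5:9]: 49
[6:10]: 50
[7:11]: 63
[8:12]: 78

Max: 78 at [8:12]


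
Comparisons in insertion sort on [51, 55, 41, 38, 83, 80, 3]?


Algorithm: insertion sort
Input: [51, 55, 41, 38, 83, 80, 3]
Sorted: [3, 38, 41, 51, 55, 80, 83]

15


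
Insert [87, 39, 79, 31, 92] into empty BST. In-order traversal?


Insert 87: root
Insert 39: L from 87
Insert 79: L from 87 -> R from 39
Insert 31: L from 87 -> L from 39
Insert 92: R from 87

In-order: [31, 39, 79, 87, 92]


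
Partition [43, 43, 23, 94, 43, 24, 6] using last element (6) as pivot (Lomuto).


Pivot: 6
Place pivot at 0: [6, 43, 23, 94, 43, 24, 43]

Partitioned: [6, 43, 23, 94, 43, 24, 43]


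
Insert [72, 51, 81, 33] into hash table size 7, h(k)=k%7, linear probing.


Insert 72: h=2 -> slot 2
Insert 51: h=2, 1 probes -> slot 3
Insert 81: h=4 -> slot 4
Insert 33: h=5 -> slot 5

Table: [None, None, 72, 51, 81, 33, None]


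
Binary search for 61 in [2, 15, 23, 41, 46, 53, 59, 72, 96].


Step 1: lo=0, hi=8, mid=4, val=46
Step 2: lo=5, hi=8, mid=6, val=59
Step 3: lo=7, hi=8, mid=7, val=72

Not found


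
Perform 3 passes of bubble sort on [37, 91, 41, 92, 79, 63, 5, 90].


Initial: [37, 91, 41, 92, 79, 63, 5, 90]
Pass 1: [37, 41, 91, 79, 63, 5, 90, 92] (5 swaps)
Pass 2: [37, 41, 79, 63, 5, 90, 91, 92] (4 swaps)
Pass 3: [37, 41, 63, 5, 79, 90, 91, 92] (2 swaps)

After 3 passes: [37, 41, 63, 5, 79, 90, 91, 92]


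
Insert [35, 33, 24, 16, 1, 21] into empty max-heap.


Insert 35: [35]
Insert 33: [35, 33]
Insert 24: [35, 33, 24]
Insert 16: [35, 33, 24, 16]
Insert 1: [35, 33, 24, 16, 1]
Insert 21: [35, 33, 24, 16, 1, 21]

Final heap: [35, 33, 24, 16, 1, 21]


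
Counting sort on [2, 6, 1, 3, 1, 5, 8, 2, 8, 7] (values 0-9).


Input: [2, 6, 1, 3, 1, 5, 8, 2, 8, 7]
Counts: [0, 2, 2, 1, 0, 1, 1, 1, 2, 0]

Sorted: [1, 1, 2, 2, 3, 5, 6, 7, 8, 8]


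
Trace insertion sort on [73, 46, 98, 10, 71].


Initial: [73, 46, 98, 10, 71]
Insert 46: [46, 73, 98, 10, 71]
Insert 98: [46, 73, 98, 10, 71]
Insert 10: [10, 46, 73, 98, 71]
Insert 71: [10, 46, 71, 73, 98]

Sorted: [10, 46, 71, 73, 98]


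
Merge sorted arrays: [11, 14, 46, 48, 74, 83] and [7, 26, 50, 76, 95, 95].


Take 7 from B
Take 11 from A
Take 14 from A
Take 26 from B
Take 46 from A
Take 48 from A
Take 50 from B
Take 74 from A
Take 76 from B
Take 83 from A

Merged: [7, 11, 14, 26, 46, 48, 50, 74, 76, 83, 95, 95]


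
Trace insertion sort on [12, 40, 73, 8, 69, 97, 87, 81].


Initial: [12, 40, 73, 8, 69, 97, 87, 81]
Insert 40: [12, 40, 73, 8, 69, 97, 87, 81]
Insert 73: [12, 40, 73, 8, 69, 97, 87, 81]
Insert 8: [8, 12, 40, 73, 69, 97, 87, 81]
Insert 69: [8, 12, 40, 69, 73, 97, 87, 81]
Insert 97: [8, 12, 40, 69, 73, 97, 87, 81]
Insert 87: [8, 12, 40, 69, 73, 87, 97, 81]
Insert 81: [8, 12, 40, 69, 73, 81, 87, 97]

Sorted: [8, 12, 40, 69, 73, 81, 87, 97]


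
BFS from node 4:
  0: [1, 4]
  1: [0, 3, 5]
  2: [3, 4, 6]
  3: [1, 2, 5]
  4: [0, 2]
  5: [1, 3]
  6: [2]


Visit 4, enqueue [0, 2]
Visit 0, enqueue [1]
Visit 2, enqueue [3, 6]
Visit 1, enqueue [5]
Visit 3, enqueue []
Visit 6, enqueue []
Visit 5, enqueue []

BFS order: [4, 0, 2, 1, 3, 6, 5]


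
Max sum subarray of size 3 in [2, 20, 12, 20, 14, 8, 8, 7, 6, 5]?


[0:3]: 34
[1:4]: 52
[2:5]: 46
[3:6]: 42
[4:7]: 30
[5:8]: 23
[6:9]: 21
[7:10]: 18

Max: 52 at [1:4]


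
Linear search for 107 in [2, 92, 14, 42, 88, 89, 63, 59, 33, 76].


i=0: 2!=107
i=1: 92!=107
i=2: 14!=107
i=3: 42!=107
i=4: 88!=107
i=5: 89!=107
i=6: 63!=107
i=7: 59!=107
i=8: 33!=107
i=9: 76!=107

Not found, 10 comps


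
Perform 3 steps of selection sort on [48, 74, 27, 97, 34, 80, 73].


Initial: [48, 74, 27, 97, 34, 80, 73]
Step 1: min=27 at 2
  Swap: [27, 74, 48, 97, 34, 80, 73]
Step 2: min=34 at 4
  Swap: [27, 34, 48, 97, 74, 80, 73]
Step 3: min=48 at 2
  Swap: [27, 34, 48, 97, 74, 80, 73]

After 3 steps: [27, 34, 48, 97, 74, 80, 73]


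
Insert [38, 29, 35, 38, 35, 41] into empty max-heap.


Insert 38: [38]
Insert 29: [38, 29]
Insert 35: [38, 29, 35]
Insert 38: [38, 38, 35, 29]
Insert 35: [38, 38, 35, 29, 35]
Insert 41: [41, 38, 38, 29, 35, 35]

Final heap: [41, 38, 38, 29, 35, 35]


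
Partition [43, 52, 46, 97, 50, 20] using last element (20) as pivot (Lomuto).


Pivot: 20
Place pivot at 0: [20, 52, 46, 97, 50, 43]

Partitioned: [20, 52, 46, 97, 50, 43]


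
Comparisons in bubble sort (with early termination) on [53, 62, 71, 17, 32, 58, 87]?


Algorithm: bubble sort (with early termination)
Input: [53, 62, 71, 17, 32, 58, 87]
Sorted: [17, 32, 53, 58, 62, 71, 87]

18


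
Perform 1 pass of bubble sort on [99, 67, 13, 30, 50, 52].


Initial: [99, 67, 13, 30, 50, 52]
Pass 1: [67, 13, 30, 50, 52, 99] (5 swaps)

After 1 pass: [67, 13, 30, 50, 52, 99]


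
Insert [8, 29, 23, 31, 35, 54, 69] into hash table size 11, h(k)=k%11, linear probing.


Insert 8: h=8 -> slot 8
Insert 29: h=7 -> slot 7
Insert 23: h=1 -> slot 1
Insert 31: h=9 -> slot 9
Insert 35: h=2 -> slot 2
Insert 54: h=10 -> slot 10
Insert 69: h=3 -> slot 3

Table: [None, 23, 35, 69, None, None, None, 29, 8, 31, 54]


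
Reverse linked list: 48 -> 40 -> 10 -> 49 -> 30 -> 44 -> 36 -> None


Step 1: curr=48, set curr.next=prev(None) | reversed so far: 48
Step 2: curr=40, set curr.next=prev(48) | reversed so far: 40 -> 48
Step 3: curr=10, set curr.next=prev(40) | reversed so far: 10 -> 40 -> 48
Step 4: curr=49, set curr.next=prev(10) | reversed so far: 49 -> 10 -> 40 -> 48
Step 5: curr=30, set curr.next=prev(49) | reversed so far: 30 -> 49 -> 10 -> 40 -> 48
Step 6: curr=44, set curr.next=prev(30) | reversed so far: 44 -> 30 -> 49 -> 10 -> 40 -> 48
Step 7: curr=36, set curr.next=prev(44) | reversed so far: 36 -> 44 -> 30 -> 49 -> 10 -> 40 -> 48

36 -> 44 -> 30 -> 49 -> 10 -> 40 -> 48 -> None


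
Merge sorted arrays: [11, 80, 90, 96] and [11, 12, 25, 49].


Take 11 from A
Take 11 from B
Take 12 from B
Take 25 from B
Take 49 from B

Merged: [11, 11, 12, 25, 49, 80, 90, 96]


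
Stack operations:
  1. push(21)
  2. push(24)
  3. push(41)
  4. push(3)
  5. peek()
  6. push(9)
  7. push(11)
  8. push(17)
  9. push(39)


push(21) -> [21]
push(24) -> [21, 24]
push(41) -> [21, 24, 41]
push(3) -> [21, 24, 41, 3]
peek()->3
push(9) -> [21, 24, 41, 3, 9]
push(11) -> [21, 24, 41, 3, 9, 11]
push(17) -> [21, 24, 41, 3, 9, 11, 17]
push(39) -> [21, 24, 41, 3, 9, 11, 17, 39]

Final stack: [21, 24, 41, 3, 9, 11, 17, 39]


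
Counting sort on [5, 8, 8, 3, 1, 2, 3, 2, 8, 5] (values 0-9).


Input: [5, 8, 8, 3, 1, 2, 3, 2, 8, 5]
Counts: [0, 1, 2, 2, 0, 2, 0, 0, 3, 0]

Sorted: [1, 2, 2, 3, 3, 5, 5, 8, 8, 8]


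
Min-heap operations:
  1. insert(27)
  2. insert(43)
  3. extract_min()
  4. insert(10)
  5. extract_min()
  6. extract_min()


insert(27) -> [27]
insert(43) -> [27, 43]
extract_min()->27, [43]
insert(10) -> [10, 43]
extract_min()->10, [43]
extract_min()->43, []

Final heap: []


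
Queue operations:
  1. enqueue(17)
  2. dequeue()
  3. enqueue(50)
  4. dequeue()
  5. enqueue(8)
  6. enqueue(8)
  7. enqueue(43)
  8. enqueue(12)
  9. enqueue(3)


enqueue(17) -> [17]
dequeue()->17, []
enqueue(50) -> [50]
dequeue()->50, []
enqueue(8) -> [8]
enqueue(8) -> [8, 8]
enqueue(43) -> [8, 8, 43]
enqueue(12) -> [8, 8, 43, 12]
enqueue(3) -> [8, 8, 43, 12, 3]

Final queue: [8, 8, 43, 12, 3]


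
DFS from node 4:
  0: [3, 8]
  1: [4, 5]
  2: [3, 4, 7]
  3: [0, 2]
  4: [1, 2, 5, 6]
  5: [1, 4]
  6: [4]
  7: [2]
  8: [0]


Visit 4, push [6, 5, 2, 1]
Visit 1, push [5]
Visit 5, push []
Visit 2, push [7, 3]
Visit 3, push [0]
Visit 0, push [8]
Visit 8, push []
Visit 7, push []
Visit 6, push []

DFS order: [4, 1, 5, 2, 3, 0, 8, 7, 6]


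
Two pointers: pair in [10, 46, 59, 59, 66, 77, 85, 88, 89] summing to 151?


lo=0(10)+hi=8(89)=99
lo=1(46)+hi=8(89)=135
lo=2(59)+hi=8(89)=148
lo=3(59)+hi=8(89)=148
lo=4(66)+hi=8(89)=155
lo=4(66)+hi=7(88)=154
lo=4(66)+hi=6(85)=151

Yes: 66+85=151


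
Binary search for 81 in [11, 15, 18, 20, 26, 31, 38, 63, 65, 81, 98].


Step 1: lo=0, hi=10, mid=5, val=31
Step 2: lo=6, hi=10, mid=8, val=65
Step 3: lo=9, hi=10, mid=9, val=81

Found at index 9


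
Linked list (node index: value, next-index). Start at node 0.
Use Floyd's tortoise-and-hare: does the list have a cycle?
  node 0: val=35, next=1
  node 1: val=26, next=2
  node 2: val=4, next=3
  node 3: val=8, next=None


Floyd's tortoise (slow, +1) and hare (fast, +2):
  init: slow=0, fast=0
  step 1: slow=1, fast=2
  step 2: fast 2->3->None, no cycle

Cycle: no


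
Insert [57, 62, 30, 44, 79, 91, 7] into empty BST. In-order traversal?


Insert 57: root
Insert 62: R from 57
Insert 30: L from 57
Insert 44: L from 57 -> R from 30
Insert 79: R from 57 -> R from 62
Insert 91: R from 57 -> R from 62 -> R from 79
Insert 7: L from 57 -> L from 30

In-order: [7, 30, 44, 57, 62, 79, 91]


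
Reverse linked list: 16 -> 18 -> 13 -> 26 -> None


Step 1: curr=16, set curr.next=prev(None) | reversed so far: 16
Step 2: curr=18, set curr.next=prev(16) | reversed so far: 18 -> 16
Step 3: curr=13, set curr.next=prev(18) | reversed so far: 13 -> 18 -> 16
Step 4: curr=26, set curr.next=prev(13) | reversed so far: 26 -> 13 -> 18 -> 16

26 -> 13 -> 18 -> 16 -> None


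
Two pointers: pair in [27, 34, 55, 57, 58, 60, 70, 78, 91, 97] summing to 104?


lo=0(27)+hi=9(97)=124
lo=0(27)+hi=8(91)=118
lo=0(27)+hi=7(78)=105
lo=0(27)+hi=6(70)=97
lo=1(34)+hi=6(70)=104

Yes: 34+70=104


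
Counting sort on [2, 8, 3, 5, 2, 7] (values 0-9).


Input: [2, 8, 3, 5, 2, 7]
Counts: [0, 0, 2, 1, 0, 1, 0, 1, 1, 0]

Sorted: [2, 2, 3, 5, 7, 8]


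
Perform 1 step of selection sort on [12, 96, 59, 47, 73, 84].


Initial: [12, 96, 59, 47, 73, 84]
Step 1: min=12 at 0
  Swap: [12, 96, 59, 47, 73, 84]

After 1 step: [12, 96, 59, 47, 73, 84]


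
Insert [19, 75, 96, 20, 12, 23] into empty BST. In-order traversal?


Insert 19: root
Insert 75: R from 19
Insert 96: R from 19 -> R from 75
Insert 20: R from 19 -> L from 75
Insert 12: L from 19
Insert 23: R from 19 -> L from 75 -> R from 20

In-order: [12, 19, 20, 23, 75, 96]


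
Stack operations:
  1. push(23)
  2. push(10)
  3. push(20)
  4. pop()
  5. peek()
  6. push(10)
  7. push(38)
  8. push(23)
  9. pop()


push(23) -> [23]
push(10) -> [23, 10]
push(20) -> [23, 10, 20]
pop()->20, [23, 10]
peek()->10
push(10) -> [23, 10, 10]
push(38) -> [23, 10, 10, 38]
push(23) -> [23, 10, 10, 38, 23]
pop()->23, [23, 10, 10, 38]

Final stack: [23, 10, 10, 38]


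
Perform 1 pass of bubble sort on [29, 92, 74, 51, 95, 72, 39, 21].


Initial: [29, 92, 74, 51, 95, 72, 39, 21]
Pass 1: [29, 74, 51, 92, 72, 39, 21, 95] (5 swaps)

After 1 pass: [29, 74, 51, 92, 72, 39, 21, 95]


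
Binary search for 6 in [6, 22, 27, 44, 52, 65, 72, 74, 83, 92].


Step 1: lo=0, hi=9, mid=4, val=52
Step 2: lo=0, hi=3, mid=1, val=22
Step 3: lo=0, hi=0, mid=0, val=6

Found at index 0


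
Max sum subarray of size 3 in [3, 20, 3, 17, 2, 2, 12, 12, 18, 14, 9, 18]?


[0:3]: 26
[1:4]: 40
[2:5]: 22
[3:6]: 21
[4:7]: 16
[5:8]: 26
[6:9]: 42
[7:10]: 44
[8:11]: 41
[9:12]: 41

Max: 44 at [7:10]


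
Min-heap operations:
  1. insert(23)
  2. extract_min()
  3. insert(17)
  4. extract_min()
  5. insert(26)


insert(23) -> [23]
extract_min()->23, []
insert(17) -> [17]
extract_min()->17, []
insert(26) -> [26]

Final heap: [26]


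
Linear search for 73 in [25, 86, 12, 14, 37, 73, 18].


i=0: 25!=73
i=1: 86!=73
i=2: 12!=73
i=3: 14!=73
i=4: 37!=73
i=5: 73==73 found!

Found at 5, 6 comps


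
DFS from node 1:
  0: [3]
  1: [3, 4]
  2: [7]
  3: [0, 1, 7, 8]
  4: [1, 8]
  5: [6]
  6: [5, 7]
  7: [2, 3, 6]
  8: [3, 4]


Visit 1, push [4, 3]
Visit 3, push [8, 7, 0]
Visit 0, push []
Visit 7, push [6, 2]
Visit 2, push []
Visit 6, push [5]
Visit 5, push []
Visit 8, push [4]
Visit 4, push []

DFS order: [1, 3, 0, 7, 2, 6, 5, 8, 4]


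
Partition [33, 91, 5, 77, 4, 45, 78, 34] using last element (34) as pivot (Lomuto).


Pivot: 34
  33 <= 34: advance i (no swap)
  5 <= 34: swap -> [33, 5, 91, 77, 4, 45, 78, 34]
  4 <= 34: swap -> [33, 5, 4, 77, 91, 45, 78, 34]
Place pivot at 3: [33, 5, 4, 34, 91, 45, 78, 77]

Partitioned: [33, 5, 4, 34, 91, 45, 78, 77]


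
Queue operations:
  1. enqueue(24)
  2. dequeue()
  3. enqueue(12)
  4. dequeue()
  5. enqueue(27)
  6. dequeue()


enqueue(24) -> [24]
dequeue()->24, []
enqueue(12) -> [12]
dequeue()->12, []
enqueue(27) -> [27]
dequeue()->27, []

Final queue: []


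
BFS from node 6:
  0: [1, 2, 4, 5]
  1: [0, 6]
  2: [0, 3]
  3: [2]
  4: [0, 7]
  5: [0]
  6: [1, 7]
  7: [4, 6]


Visit 6, enqueue [1, 7]
Visit 1, enqueue [0]
Visit 7, enqueue [4]
Visit 0, enqueue [2, 5]
Visit 4, enqueue []
Visit 2, enqueue [3]
Visit 5, enqueue []
Visit 3, enqueue []

BFS order: [6, 1, 7, 0, 4, 2, 5, 3]


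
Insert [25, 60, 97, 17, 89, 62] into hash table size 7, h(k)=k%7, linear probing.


Insert 25: h=4 -> slot 4
Insert 60: h=4, 1 probes -> slot 5
Insert 97: h=6 -> slot 6
Insert 17: h=3 -> slot 3
Insert 89: h=5, 2 probes -> slot 0
Insert 62: h=6, 2 probes -> slot 1

Table: [89, 62, None, 17, 25, 60, 97]


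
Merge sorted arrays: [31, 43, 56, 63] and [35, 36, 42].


Take 31 from A
Take 35 from B
Take 36 from B
Take 42 from B

Merged: [31, 35, 36, 42, 43, 56, 63]


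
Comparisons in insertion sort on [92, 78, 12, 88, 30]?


Algorithm: insertion sort
Input: [92, 78, 12, 88, 30]
Sorted: [12, 30, 78, 88, 92]

9


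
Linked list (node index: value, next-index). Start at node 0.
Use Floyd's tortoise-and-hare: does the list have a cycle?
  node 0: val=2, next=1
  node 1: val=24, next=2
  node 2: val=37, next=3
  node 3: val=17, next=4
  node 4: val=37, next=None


Floyd's tortoise (slow, +1) and hare (fast, +2):
  init: slow=0, fast=0
  step 1: slow=1, fast=2
  step 2: slow=2, fast=4
  step 3: fast -> None, no cycle

Cycle: no


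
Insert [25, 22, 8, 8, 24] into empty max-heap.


Insert 25: [25]
Insert 22: [25, 22]
Insert 8: [25, 22, 8]
Insert 8: [25, 22, 8, 8]
Insert 24: [25, 24, 8, 8, 22]

Final heap: [25, 24, 8, 8, 22]


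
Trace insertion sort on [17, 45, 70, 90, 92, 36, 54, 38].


Initial: [17, 45, 70, 90, 92, 36, 54, 38]
Insert 45: [17, 45, 70, 90, 92, 36, 54, 38]
Insert 70: [17, 45, 70, 90, 92, 36, 54, 38]
Insert 90: [17, 45, 70, 90, 92, 36, 54, 38]
Insert 92: [17, 45, 70, 90, 92, 36, 54, 38]
Insert 36: [17, 36, 45, 70, 90, 92, 54, 38]
Insert 54: [17, 36, 45, 54, 70, 90, 92, 38]
Insert 38: [17, 36, 38, 45, 54, 70, 90, 92]

Sorted: [17, 36, 38, 45, 54, 70, 90, 92]


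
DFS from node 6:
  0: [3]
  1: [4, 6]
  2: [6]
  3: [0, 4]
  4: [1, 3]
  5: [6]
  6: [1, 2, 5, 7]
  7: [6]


Visit 6, push [7, 5, 2, 1]
Visit 1, push [4]
Visit 4, push [3]
Visit 3, push [0]
Visit 0, push []
Visit 2, push []
Visit 5, push []
Visit 7, push []

DFS order: [6, 1, 4, 3, 0, 2, 5, 7]


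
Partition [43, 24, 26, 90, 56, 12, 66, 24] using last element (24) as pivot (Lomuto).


Pivot: 24
  24 <= 24: swap -> [24, 43, 26, 90, 56, 12, 66, 24]
  12 <= 24: swap -> [24, 12, 26, 90, 56, 43, 66, 24]
Place pivot at 2: [24, 12, 24, 90, 56, 43, 66, 26]

Partitioned: [24, 12, 24, 90, 56, 43, 66, 26]


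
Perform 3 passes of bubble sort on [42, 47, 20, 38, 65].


Initial: [42, 47, 20, 38, 65]
Pass 1: [42, 20, 38, 47, 65] (2 swaps)
Pass 2: [20, 38, 42, 47, 65] (2 swaps)
Pass 3: [20, 38, 42, 47, 65] (0 swaps)

After 3 passes: [20, 38, 42, 47, 65]


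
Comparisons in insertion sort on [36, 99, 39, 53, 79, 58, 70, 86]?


Algorithm: insertion sort
Input: [36, 99, 39, 53, 79, 58, 70, 86]
Sorted: [36, 39, 53, 58, 70, 79, 86, 99]

15


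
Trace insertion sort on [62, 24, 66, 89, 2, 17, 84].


Initial: [62, 24, 66, 89, 2, 17, 84]
Insert 24: [24, 62, 66, 89, 2, 17, 84]
Insert 66: [24, 62, 66, 89, 2, 17, 84]
Insert 89: [24, 62, 66, 89, 2, 17, 84]
Insert 2: [2, 24, 62, 66, 89, 17, 84]
Insert 17: [2, 17, 24, 62, 66, 89, 84]
Insert 84: [2, 17, 24, 62, 66, 84, 89]

Sorted: [2, 17, 24, 62, 66, 84, 89]


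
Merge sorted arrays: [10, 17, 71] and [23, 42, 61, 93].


Take 10 from A
Take 17 from A
Take 23 from B
Take 42 from B
Take 61 from B
Take 71 from A

Merged: [10, 17, 23, 42, 61, 71, 93]


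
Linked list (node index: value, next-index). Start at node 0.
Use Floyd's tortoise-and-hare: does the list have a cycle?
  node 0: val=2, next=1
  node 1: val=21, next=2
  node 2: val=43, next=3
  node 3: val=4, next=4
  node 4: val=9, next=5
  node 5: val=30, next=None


Floyd's tortoise (slow, +1) and hare (fast, +2):
  init: slow=0, fast=0
  step 1: slow=1, fast=2
  step 2: slow=2, fast=4
  step 3: fast 4->5->None, no cycle

Cycle: no


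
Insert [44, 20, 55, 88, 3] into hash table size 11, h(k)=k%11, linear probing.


Insert 44: h=0 -> slot 0
Insert 20: h=9 -> slot 9
Insert 55: h=0, 1 probes -> slot 1
Insert 88: h=0, 2 probes -> slot 2
Insert 3: h=3 -> slot 3

Table: [44, 55, 88, 3, None, None, None, None, None, 20, None]


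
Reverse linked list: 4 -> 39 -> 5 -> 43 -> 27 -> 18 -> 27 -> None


Step 1: curr=4, set curr.next=prev(None) | reversed so far: 4
Step 2: curr=39, set curr.next=prev(4) | reversed so far: 39 -> 4
Step 3: curr=5, set curr.next=prev(39) | reversed so far: 5 -> 39 -> 4
Step 4: curr=43, set curr.next=prev(5) | reversed so far: 43 -> 5 -> 39 -> 4
Step 5: curr=27, set curr.next=prev(43) | reversed so far: 27 -> 43 -> 5 -> 39 -> 4
Step 6: curr=18, set curr.next=prev(27) | reversed so far: 18 -> 27 -> 43 -> 5 -> 39 -> 4
Step 7: curr=27, set curr.next=prev(18) | reversed so far: 27 -> 18 -> 27 -> 43 -> 5 -> 39 -> 4

27 -> 18 -> 27 -> 43 -> 5 -> 39 -> 4 -> None


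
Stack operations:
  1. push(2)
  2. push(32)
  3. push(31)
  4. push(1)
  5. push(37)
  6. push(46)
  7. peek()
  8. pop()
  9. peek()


push(2) -> [2]
push(32) -> [2, 32]
push(31) -> [2, 32, 31]
push(1) -> [2, 32, 31, 1]
push(37) -> [2, 32, 31, 1, 37]
push(46) -> [2, 32, 31, 1, 37, 46]
peek()->46
pop()->46, [2, 32, 31, 1, 37]
peek()->37

Final stack: [2, 32, 31, 1, 37]


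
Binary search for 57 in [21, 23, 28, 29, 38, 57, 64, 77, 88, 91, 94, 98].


Step 1: lo=0, hi=11, mid=5, val=57

Found at index 5


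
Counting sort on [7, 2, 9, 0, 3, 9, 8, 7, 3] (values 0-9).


Input: [7, 2, 9, 0, 3, 9, 8, 7, 3]
Counts: [1, 0, 1, 2, 0, 0, 0, 2, 1, 2]

Sorted: [0, 2, 3, 3, 7, 7, 8, 9, 9]


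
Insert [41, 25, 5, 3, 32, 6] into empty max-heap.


Insert 41: [41]
Insert 25: [41, 25]
Insert 5: [41, 25, 5]
Insert 3: [41, 25, 5, 3]
Insert 32: [41, 32, 5, 3, 25]
Insert 6: [41, 32, 6, 3, 25, 5]

Final heap: [41, 32, 6, 3, 25, 5]


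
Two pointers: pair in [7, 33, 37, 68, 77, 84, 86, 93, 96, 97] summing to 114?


lo=0(7)+hi=9(97)=104
lo=1(33)+hi=9(97)=130
lo=1(33)+hi=8(96)=129
lo=1(33)+hi=7(93)=126
lo=1(33)+hi=6(86)=119
lo=1(33)+hi=5(84)=117
lo=1(33)+hi=4(77)=110
lo=2(37)+hi=4(77)=114

Yes: 37+77=114


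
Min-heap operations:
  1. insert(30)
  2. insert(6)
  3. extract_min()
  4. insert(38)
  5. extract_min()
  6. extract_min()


insert(30) -> [30]
insert(6) -> [6, 30]
extract_min()->6, [30]
insert(38) -> [30, 38]
extract_min()->30, [38]
extract_min()->38, []

Final heap: []


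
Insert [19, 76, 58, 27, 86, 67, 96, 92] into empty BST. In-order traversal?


Insert 19: root
Insert 76: R from 19
Insert 58: R from 19 -> L from 76
Insert 27: R from 19 -> L from 76 -> L from 58
Insert 86: R from 19 -> R from 76
Insert 67: R from 19 -> L from 76 -> R from 58
Insert 96: R from 19 -> R from 76 -> R from 86
Insert 92: R from 19 -> R from 76 -> R from 86 -> L from 96

In-order: [19, 27, 58, 67, 76, 86, 92, 96]


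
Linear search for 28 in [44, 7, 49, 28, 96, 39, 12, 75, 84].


i=0: 44!=28
i=1: 7!=28
i=2: 49!=28
i=3: 28==28 found!

Found at 3, 4 comps


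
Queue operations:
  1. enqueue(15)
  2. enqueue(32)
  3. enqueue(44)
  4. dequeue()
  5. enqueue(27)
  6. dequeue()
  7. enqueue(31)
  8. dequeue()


enqueue(15) -> [15]
enqueue(32) -> [15, 32]
enqueue(44) -> [15, 32, 44]
dequeue()->15, [32, 44]
enqueue(27) -> [32, 44, 27]
dequeue()->32, [44, 27]
enqueue(31) -> [44, 27, 31]
dequeue()->44, [27, 31]

Final queue: [27, 31]


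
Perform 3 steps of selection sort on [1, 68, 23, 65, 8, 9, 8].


Initial: [1, 68, 23, 65, 8, 9, 8]
Step 1: min=1 at 0
  Swap: [1, 68, 23, 65, 8, 9, 8]
Step 2: min=8 at 4
  Swap: [1, 8, 23, 65, 68, 9, 8]
Step 3: min=8 at 6
  Swap: [1, 8, 8, 65, 68, 9, 23]

After 3 steps: [1, 8, 8, 65, 68, 9, 23]


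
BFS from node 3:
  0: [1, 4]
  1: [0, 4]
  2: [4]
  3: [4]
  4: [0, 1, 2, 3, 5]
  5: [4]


Visit 3, enqueue [4]
Visit 4, enqueue [0, 1, 2, 5]
Visit 0, enqueue []
Visit 1, enqueue []
Visit 2, enqueue []
Visit 5, enqueue []

BFS order: [3, 4, 0, 1, 2, 5]


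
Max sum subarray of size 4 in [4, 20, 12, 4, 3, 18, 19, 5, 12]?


[0:4]: 40
[1:5]: 39
[2:6]: 37
[3:7]: 44
[4:8]: 45
[5:9]: 54

Max: 54 at [5:9]


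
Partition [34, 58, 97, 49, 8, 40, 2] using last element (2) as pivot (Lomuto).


Pivot: 2
Place pivot at 0: [2, 58, 97, 49, 8, 40, 34]

Partitioned: [2, 58, 97, 49, 8, 40, 34]


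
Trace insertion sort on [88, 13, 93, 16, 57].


Initial: [88, 13, 93, 16, 57]
Insert 13: [13, 88, 93, 16, 57]
Insert 93: [13, 88, 93, 16, 57]
Insert 16: [13, 16, 88, 93, 57]
Insert 57: [13, 16, 57, 88, 93]

Sorted: [13, 16, 57, 88, 93]


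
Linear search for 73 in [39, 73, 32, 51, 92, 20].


i=0: 39!=73
i=1: 73==73 found!

Found at 1, 2 comps


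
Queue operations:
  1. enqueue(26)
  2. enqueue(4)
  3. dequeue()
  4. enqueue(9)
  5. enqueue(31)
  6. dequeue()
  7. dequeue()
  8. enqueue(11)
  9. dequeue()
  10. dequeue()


enqueue(26) -> [26]
enqueue(4) -> [26, 4]
dequeue()->26, [4]
enqueue(9) -> [4, 9]
enqueue(31) -> [4, 9, 31]
dequeue()->4, [9, 31]
dequeue()->9, [31]
enqueue(11) -> [31, 11]
dequeue()->31, [11]
dequeue()->11, []

Final queue: []


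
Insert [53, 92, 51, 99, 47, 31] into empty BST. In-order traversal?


Insert 53: root
Insert 92: R from 53
Insert 51: L from 53
Insert 99: R from 53 -> R from 92
Insert 47: L from 53 -> L from 51
Insert 31: L from 53 -> L from 51 -> L from 47

In-order: [31, 47, 51, 53, 92, 99]


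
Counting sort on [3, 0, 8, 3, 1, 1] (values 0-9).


Input: [3, 0, 8, 3, 1, 1]
Counts: [1, 2, 0, 2, 0, 0, 0, 0, 1, 0]

Sorted: [0, 1, 1, 3, 3, 8]


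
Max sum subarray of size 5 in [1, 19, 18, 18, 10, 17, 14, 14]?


[0:5]: 66
[1:6]: 82
[2:7]: 77
[3:8]: 73

Max: 82 at [1:6]


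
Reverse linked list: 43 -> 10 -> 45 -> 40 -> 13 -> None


Step 1: curr=43, set curr.next=prev(None) | reversed so far: 43
Step 2: curr=10, set curr.next=prev(43) | reversed so far: 10 -> 43
Step 3: curr=45, set curr.next=prev(10) | reversed so far: 45 -> 10 -> 43
Step 4: curr=40, set curr.next=prev(45) | reversed so far: 40 -> 45 -> 10 -> 43
Step 5: curr=13, set curr.next=prev(40) | reversed so far: 13 -> 40 -> 45 -> 10 -> 43

13 -> 40 -> 45 -> 10 -> 43 -> None


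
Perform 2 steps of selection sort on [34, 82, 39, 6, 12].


Initial: [34, 82, 39, 6, 12]
Step 1: min=6 at 3
  Swap: [6, 82, 39, 34, 12]
Step 2: min=12 at 4
  Swap: [6, 12, 39, 34, 82]

After 2 steps: [6, 12, 39, 34, 82]


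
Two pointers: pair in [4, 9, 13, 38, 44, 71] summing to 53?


lo=0(4)+hi=5(71)=75
lo=0(4)+hi=4(44)=48
lo=1(9)+hi=4(44)=53

Yes: 9+44=53


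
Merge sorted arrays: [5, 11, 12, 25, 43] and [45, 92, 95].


Take 5 from A
Take 11 from A
Take 12 from A
Take 25 from A
Take 43 from A

Merged: [5, 11, 12, 25, 43, 45, 92, 95]


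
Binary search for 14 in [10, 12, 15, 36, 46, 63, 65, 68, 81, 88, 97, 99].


Step 1: lo=0, hi=11, mid=5, val=63
Step 2: lo=0, hi=4, mid=2, val=15
Step 3: lo=0, hi=1, mid=0, val=10
Step 4: lo=1, hi=1, mid=1, val=12

Not found


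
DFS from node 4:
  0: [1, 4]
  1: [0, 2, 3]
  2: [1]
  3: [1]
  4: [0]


Visit 4, push [0]
Visit 0, push [1]
Visit 1, push [3, 2]
Visit 2, push []
Visit 3, push []

DFS order: [4, 0, 1, 2, 3]


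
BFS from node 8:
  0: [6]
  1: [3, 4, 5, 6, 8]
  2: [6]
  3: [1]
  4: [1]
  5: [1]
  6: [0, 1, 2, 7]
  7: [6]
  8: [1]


Visit 8, enqueue [1]
Visit 1, enqueue [3, 4, 5, 6]
Visit 3, enqueue []
Visit 4, enqueue []
Visit 5, enqueue []
Visit 6, enqueue [0, 2, 7]
Visit 0, enqueue []
Visit 2, enqueue []
Visit 7, enqueue []

BFS order: [8, 1, 3, 4, 5, 6, 0, 2, 7]


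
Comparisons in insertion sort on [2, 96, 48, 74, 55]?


Algorithm: insertion sort
Input: [2, 96, 48, 74, 55]
Sorted: [2, 48, 55, 74, 96]

8


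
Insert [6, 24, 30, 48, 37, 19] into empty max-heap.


Insert 6: [6]
Insert 24: [24, 6]
Insert 30: [30, 6, 24]
Insert 48: [48, 30, 24, 6]
Insert 37: [48, 37, 24, 6, 30]
Insert 19: [48, 37, 24, 6, 30, 19]

Final heap: [48, 37, 24, 6, 30, 19]


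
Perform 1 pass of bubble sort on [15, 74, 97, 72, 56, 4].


Initial: [15, 74, 97, 72, 56, 4]
Pass 1: [15, 74, 72, 56, 4, 97] (3 swaps)

After 1 pass: [15, 74, 72, 56, 4, 97]


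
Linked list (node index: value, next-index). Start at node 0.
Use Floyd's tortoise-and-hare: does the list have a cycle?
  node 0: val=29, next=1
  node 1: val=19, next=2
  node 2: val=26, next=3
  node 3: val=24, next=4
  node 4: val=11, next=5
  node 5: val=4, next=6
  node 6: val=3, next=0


Floyd's tortoise (slow, +1) and hare (fast, +2):
  init: slow=0, fast=0
  step 1: slow=1, fast=2
  step 2: slow=2, fast=4
  step 3: slow=3, fast=6
  step 4: slow=4, fast=1
  step 5: slow=5, fast=3
  step 6: slow=6, fast=5
  step 7: slow=0, fast=0
  slow == fast at node 0: cycle detected

Cycle: yes


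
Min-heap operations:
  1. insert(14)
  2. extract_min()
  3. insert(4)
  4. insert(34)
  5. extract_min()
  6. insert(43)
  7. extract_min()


insert(14) -> [14]
extract_min()->14, []
insert(4) -> [4]
insert(34) -> [4, 34]
extract_min()->4, [34]
insert(43) -> [34, 43]
extract_min()->34, [43]

Final heap: [43]


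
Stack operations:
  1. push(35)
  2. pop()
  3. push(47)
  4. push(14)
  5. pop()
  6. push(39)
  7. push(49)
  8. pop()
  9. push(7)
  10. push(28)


push(35) -> [35]
pop()->35, []
push(47) -> [47]
push(14) -> [47, 14]
pop()->14, [47]
push(39) -> [47, 39]
push(49) -> [47, 39, 49]
pop()->49, [47, 39]
push(7) -> [47, 39, 7]
push(28) -> [47, 39, 7, 28]

Final stack: [47, 39, 7, 28]


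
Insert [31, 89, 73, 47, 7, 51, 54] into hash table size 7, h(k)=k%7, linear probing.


Insert 31: h=3 -> slot 3
Insert 89: h=5 -> slot 5
Insert 73: h=3, 1 probes -> slot 4
Insert 47: h=5, 1 probes -> slot 6
Insert 7: h=0 -> slot 0
Insert 51: h=2 -> slot 2
Insert 54: h=5, 3 probes -> slot 1

Table: [7, 54, 51, 31, 73, 89, 47]


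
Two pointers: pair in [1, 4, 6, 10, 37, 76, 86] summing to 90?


lo=0(1)+hi=6(86)=87
lo=1(4)+hi=6(86)=90

Yes: 4+86=90


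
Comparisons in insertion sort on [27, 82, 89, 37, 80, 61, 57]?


Algorithm: insertion sort
Input: [27, 82, 89, 37, 80, 61, 57]
Sorted: [27, 37, 57, 61, 80, 82, 89]

17


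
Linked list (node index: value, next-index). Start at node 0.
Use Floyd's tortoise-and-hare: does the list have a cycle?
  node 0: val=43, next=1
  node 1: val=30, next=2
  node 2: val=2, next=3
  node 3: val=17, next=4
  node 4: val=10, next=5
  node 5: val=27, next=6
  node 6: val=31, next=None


Floyd's tortoise (slow, +1) and hare (fast, +2):
  init: slow=0, fast=0
  step 1: slow=1, fast=2
  step 2: slow=2, fast=4
  step 3: slow=3, fast=6
  step 4: fast -> None, no cycle

Cycle: no


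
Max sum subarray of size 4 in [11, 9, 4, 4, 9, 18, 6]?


[0:4]: 28
[1:5]: 26
[2:6]: 35
[3:7]: 37

Max: 37 at [3:7]


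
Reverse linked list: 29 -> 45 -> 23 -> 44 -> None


Step 1: curr=29, set curr.next=prev(None) | reversed so far: 29
Step 2: curr=45, set curr.next=prev(29) | reversed so far: 45 -> 29
Step 3: curr=23, set curr.next=prev(45) | reversed so far: 23 -> 45 -> 29
Step 4: curr=44, set curr.next=prev(23) | reversed so far: 44 -> 23 -> 45 -> 29

44 -> 23 -> 45 -> 29 -> None


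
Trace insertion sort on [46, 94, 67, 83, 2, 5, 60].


Initial: [46, 94, 67, 83, 2, 5, 60]
Insert 94: [46, 94, 67, 83, 2, 5, 60]
Insert 67: [46, 67, 94, 83, 2, 5, 60]
Insert 83: [46, 67, 83, 94, 2, 5, 60]
Insert 2: [2, 46, 67, 83, 94, 5, 60]
Insert 5: [2, 5, 46, 67, 83, 94, 60]
Insert 60: [2, 5, 46, 60, 67, 83, 94]

Sorted: [2, 5, 46, 60, 67, 83, 94]


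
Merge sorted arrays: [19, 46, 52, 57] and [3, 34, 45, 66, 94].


Take 3 from B
Take 19 from A
Take 34 from B
Take 45 from B
Take 46 from A
Take 52 from A
Take 57 from A

Merged: [3, 19, 34, 45, 46, 52, 57, 66, 94]


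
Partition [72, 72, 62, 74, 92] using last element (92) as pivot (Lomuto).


Pivot: 92
  72 <= 92: advance i (no swap)
  72 <= 92: advance i (no swap)
  62 <= 92: advance i (no swap)
  74 <= 92: advance i (no swap)
Place pivot at 4: [72, 72, 62, 74, 92]

Partitioned: [72, 72, 62, 74, 92]


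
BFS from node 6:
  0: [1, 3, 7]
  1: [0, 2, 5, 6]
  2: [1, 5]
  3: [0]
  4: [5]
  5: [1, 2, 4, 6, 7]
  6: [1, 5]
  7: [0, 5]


Visit 6, enqueue [1, 5]
Visit 1, enqueue [0, 2]
Visit 5, enqueue [4, 7]
Visit 0, enqueue [3]
Visit 2, enqueue []
Visit 4, enqueue []
Visit 7, enqueue []
Visit 3, enqueue []

BFS order: [6, 1, 5, 0, 2, 4, 7, 3]


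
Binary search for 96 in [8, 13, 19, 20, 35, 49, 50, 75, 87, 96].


Step 1: lo=0, hi=9, mid=4, val=35
Step 2: lo=5, hi=9, mid=7, val=75
Step 3: lo=8, hi=9, mid=8, val=87
Step 4: lo=9, hi=9, mid=9, val=96

Found at index 9


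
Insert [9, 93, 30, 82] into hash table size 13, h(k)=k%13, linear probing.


Insert 9: h=9 -> slot 9
Insert 93: h=2 -> slot 2
Insert 30: h=4 -> slot 4
Insert 82: h=4, 1 probes -> slot 5

Table: [None, None, 93, None, 30, 82, None, None, None, 9, None, None, None]


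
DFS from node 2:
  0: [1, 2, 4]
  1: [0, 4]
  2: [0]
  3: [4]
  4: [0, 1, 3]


Visit 2, push [0]
Visit 0, push [4, 1]
Visit 1, push [4]
Visit 4, push [3]
Visit 3, push []

DFS order: [2, 0, 1, 4, 3]


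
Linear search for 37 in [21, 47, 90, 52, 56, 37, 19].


i=0: 21!=37
i=1: 47!=37
i=2: 90!=37
i=3: 52!=37
i=4: 56!=37
i=5: 37==37 found!

Found at 5, 6 comps


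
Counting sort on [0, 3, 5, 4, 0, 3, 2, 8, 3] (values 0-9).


Input: [0, 3, 5, 4, 0, 3, 2, 8, 3]
Counts: [2, 0, 1, 3, 1, 1, 0, 0, 1, 0]

Sorted: [0, 0, 2, 3, 3, 3, 4, 5, 8]


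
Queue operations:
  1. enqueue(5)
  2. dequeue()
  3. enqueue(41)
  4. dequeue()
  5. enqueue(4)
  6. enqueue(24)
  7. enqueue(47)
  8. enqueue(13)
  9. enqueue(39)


enqueue(5) -> [5]
dequeue()->5, []
enqueue(41) -> [41]
dequeue()->41, []
enqueue(4) -> [4]
enqueue(24) -> [4, 24]
enqueue(47) -> [4, 24, 47]
enqueue(13) -> [4, 24, 47, 13]
enqueue(39) -> [4, 24, 47, 13, 39]

Final queue: [4, 24, 47, 13, 39]


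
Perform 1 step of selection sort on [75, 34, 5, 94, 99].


Initial: [75, 34, 5, 94, 99]
Step 1: min=5 at 2
  Swap: [5, 34, 75, 94, 99]

After 1 step: [5, 34, 75, 94, 99]


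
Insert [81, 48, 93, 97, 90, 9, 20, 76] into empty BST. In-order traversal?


Insert 81: root
Insert 48: L from 81
Insert 93: R from 81
Insert 97: R from 81 -> R from 93
Insert 90: R from 81 -> L from 93
Insert 9: L from 81 -> L from 48
Insert 20: L from 81 -> L from 48 -> R from 9
Insert 76: L from 81 -> R from 48

In-order: [9, 20, 48, 76, 81, 90, 93, 97]


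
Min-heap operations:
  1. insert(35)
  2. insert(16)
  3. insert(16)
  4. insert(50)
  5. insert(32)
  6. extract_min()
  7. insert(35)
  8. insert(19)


insert(35) -> [35]
insert(16) -> [16, 35]
insert(16) -> [16, 35, 16]
insert(50) -> [16, 35, 16, 50]
insert(32) -> [16, 32, 16, 50, 35]
extract_min()->16, [16, 32, 35, 50]
insert(35) -> [16, 32, 35, 50, 35]
insert(19) -> [16, 32, 19, 50, 35, 35]

Final heap: [16, 32, 19, 50, 35, 35]


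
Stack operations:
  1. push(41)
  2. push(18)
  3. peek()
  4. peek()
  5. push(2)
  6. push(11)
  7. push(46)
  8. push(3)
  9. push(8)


push(41) -> [41]
push(18) -> [41, 18]
peek()->18
peek()->18
push(2) -> [41, 18, 2]
push(11) -> [41, 18, 2, 11]
push(46) -> [41, 18, 2, 11, 46]
push(3) -> [41, 18, 2, 11, 46, 3]
push(8) -> [41, 18, 2, 11, 46, 3, 8]

Final stack: [41, 18, 2, 11, 46, 3, 8]


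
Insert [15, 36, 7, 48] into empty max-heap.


Insert 15: [15]
Insert 36: [36, 15]
Insert 7: [36, 15, 7]
Insert 48: [48, 36, 7, 15]

Final heap: [48, 36, 7, 15]


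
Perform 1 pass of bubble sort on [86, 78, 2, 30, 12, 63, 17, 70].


Initial: [86, 78, 2, 30, 12, 63, 17, 70]
Pass 1: [78, 2, 30, 12, 63, 17, 70, 86] (7 swaps)

After 1 pass: [78, 2, 30, 12, 63, 17, 70, 86]


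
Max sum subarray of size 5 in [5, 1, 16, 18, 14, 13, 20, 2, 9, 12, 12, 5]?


[0:5]: 54
[1:6]: 62
[2:7]: 81
[3:8]: 67
[4:9]: 58
[5:10]: 56
[6:11]: 55
[7:12]: 40

Max: 81 at [2:7]


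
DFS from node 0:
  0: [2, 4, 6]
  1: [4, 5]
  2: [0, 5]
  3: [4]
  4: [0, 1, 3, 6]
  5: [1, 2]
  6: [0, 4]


Visit 0, push [6, 4, 2]
Visit 2, push [5]
Visit 5, push [1]
Visit 1, push [4]
Visit 4, push [6, 3]
Visit 3, push []
Visit 6, push []

DFS order: [0, 2, 5, 1, 4, 3, 6]


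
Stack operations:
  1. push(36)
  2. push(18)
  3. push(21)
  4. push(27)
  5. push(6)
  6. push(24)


push(36) -> [36]
push(18) -> [36, 18]
push(21) -> [36, 18, 21]
push(27) -> [36, 18, 21, 27]
push(6) -> [36, 18, 21, 27, 6]
push(24) -> [36, 18, 21, 27, 6, 24]

Final stack: [36, 18, 21, 27, 6, 24]


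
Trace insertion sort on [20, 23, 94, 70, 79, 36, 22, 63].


Initial: [20, 23, 94, 70, 79, 36, 22, 63]
Insert 23: [20, 23, 94, 70, 79, 36, 22, 63]
Insert 94: [20, 23, 94, 70, 79, 36, 22, 63]
Insert 70: [20, 23, 70, 94, 79, 36, 22, 63]
Insert 79: [20, 23, 70, 79, 94, 36, 22, 63]
Insert 36: [20, 23, 36, 70, 79, 94, 22, 63]
Insert 22: [20, 22, 23, 36, 70, 79, 94, 63]
Insert 63: [20, 22, 23, 36, 63, 70, 79, 94]

Sorted: [20, 22, 23, 36, 63, 70, 79, 94]


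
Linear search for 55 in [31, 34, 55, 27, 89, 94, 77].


i=0: 31!=55
i=1: 34!=55
i=2: 55==55 found!

Found at 2, 3 comps


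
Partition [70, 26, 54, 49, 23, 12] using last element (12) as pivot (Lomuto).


Pivot: 12
Place pivot at 0: [12, 26, 54, 49, 23, 70]

Partitioned: [12, 26, 54, 49, 23, 70]


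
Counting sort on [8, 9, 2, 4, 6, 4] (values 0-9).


Input: [8, 9, 2, 4, 6, 4]
Counts: [0, 0, 1, 0, 2, 0, 1, 0, 1, 1]

Sorted: [2, 4, 4, 6, 8, 9]


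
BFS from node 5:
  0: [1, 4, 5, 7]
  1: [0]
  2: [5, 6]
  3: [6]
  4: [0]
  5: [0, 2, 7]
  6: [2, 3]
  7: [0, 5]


Visit 5, enqueue [0, 2, 7]
Visit 0, enqueue [1, 4]
Visit 2, enqueue [6]
Visit 7, enqueue []
Visit 1, enqueue []
Visit 4, enqueue []
Visit 6, enqueue [3]
Visit 3, enqueue []

BFS order: [5, 0, 2, 7, 1, 4, 6, 3]


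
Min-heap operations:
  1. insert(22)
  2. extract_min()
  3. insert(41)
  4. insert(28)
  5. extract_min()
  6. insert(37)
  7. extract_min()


insert(22) -> [22]
extract_min()->22, []
insert(41) -> [41]
insert(28) -> [28, 41]
extract_min()->28, [41]
insert(37) -> [37, 41]
extract_min()->37, [41]

Final heap: [41]


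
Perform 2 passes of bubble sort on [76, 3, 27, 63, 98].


Initial: [76, 3, 27, 63, 98]
Pass 1: [3, 27, 63, 76, 98] (3 swaps)
Pass 2: [3, 27, 63, 76, 98] (0 swaps)

After 2 passes: [3, 27, 63, 76, 98]


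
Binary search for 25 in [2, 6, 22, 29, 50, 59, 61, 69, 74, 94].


Step 1: lo=0, hi=9, mid=4, val=50
Step 2: lo=0, hi=3, mid=1, val=6
Step 3: lo=2, hi=3, mid=2, val=22
Step 4: lo=3, hi=3, mid=3, val=29

Not found


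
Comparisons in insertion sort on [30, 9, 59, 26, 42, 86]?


Algorithm: insertion sort
Input: [30, 9, 59, 26, 42, 86]
Sorted: [9, 26, 30, 42, 59, 86]

8


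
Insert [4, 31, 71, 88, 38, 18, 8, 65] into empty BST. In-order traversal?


Insert 4: root
Insert 31: R from 4
Insert 71: R from 4 -> R from 31
Insert 88: R from 4 -> R from 31 -> R from 71
Insert 38: R from 4 -> R from 31 -> L from 71
Insert 18: R from 4 -> L from 31
Insert 8: R from 4 -> L from 31 -> L from 18
Insert 65: R from 4 -> R from 31 -> L from 71 -> R from 38

In-order: [4, 8, 18, 31, 38, 65, 71, 88]
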